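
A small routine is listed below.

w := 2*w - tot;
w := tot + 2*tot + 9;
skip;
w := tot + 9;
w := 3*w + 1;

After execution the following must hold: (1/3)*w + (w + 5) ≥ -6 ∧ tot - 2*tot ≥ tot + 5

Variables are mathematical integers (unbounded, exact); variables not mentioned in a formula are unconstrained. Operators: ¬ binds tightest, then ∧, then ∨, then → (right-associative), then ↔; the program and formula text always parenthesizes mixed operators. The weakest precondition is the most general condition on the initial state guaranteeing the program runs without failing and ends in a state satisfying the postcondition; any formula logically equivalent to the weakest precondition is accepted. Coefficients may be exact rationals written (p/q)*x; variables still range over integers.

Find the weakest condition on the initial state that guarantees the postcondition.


Working backward. After the program, the postcondition (1/3)*w + (w + 5) ≥ -6 ∧ tot - 2*tot ≥ tot + 5 must hold; in canonical form it is (4/3)*w ≥ -11 ∧ 2*tot ≤ -5.
Before w := 3*w + 1: 4*w ≥ -37/3 ∧ 2*tot ≤ -5
Before w := tot + 9: 4*tot ≥ -145/3 ∧ 2*tot ≤ -5
Before skip: 4*tot ≥ -145/3 ∧ 2*tot ≤ -5
Before w := tot + 2*tot + 9: 4*tot ≥ -145/3 ∧ 2*tot ≤ -5
Before w := 2*w - tot: 4*tot ≥ -145/3 ∧ 2*tot ≤ -5
Answer: WP = 4*tot ≥ -145/3 ∧ 2*tot ≤ -5


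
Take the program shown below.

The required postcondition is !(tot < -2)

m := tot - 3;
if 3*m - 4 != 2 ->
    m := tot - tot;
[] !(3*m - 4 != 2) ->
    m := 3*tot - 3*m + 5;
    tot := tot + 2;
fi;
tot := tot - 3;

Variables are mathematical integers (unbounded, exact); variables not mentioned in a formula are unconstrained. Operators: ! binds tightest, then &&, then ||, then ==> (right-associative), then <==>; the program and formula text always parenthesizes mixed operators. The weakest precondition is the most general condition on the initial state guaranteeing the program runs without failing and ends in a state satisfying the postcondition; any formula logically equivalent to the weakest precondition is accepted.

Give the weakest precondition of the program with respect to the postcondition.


Working backward. After the program, !(tot < -2) must hold.
Before tot := tot - 3: !(tot < 1)
Then branch requires !(tot < 1); else branch requires !(tot < -1).
Before the if: (3*m != 6 ==> (!(tot < 1))) && ((!(3*m != 6)) ==> (!(tot < -1)))
Before m := tot - 3: (3*tot != 15 ==> (!(tot < 1))) && ((!(3*tot != 15)) ==> (!(tot < -1)))
Answer: WP = (3*tot != 15 ==> (!(tot < 1))) && ((!(3*tot != 15)) ==> (!(tot < -1)))


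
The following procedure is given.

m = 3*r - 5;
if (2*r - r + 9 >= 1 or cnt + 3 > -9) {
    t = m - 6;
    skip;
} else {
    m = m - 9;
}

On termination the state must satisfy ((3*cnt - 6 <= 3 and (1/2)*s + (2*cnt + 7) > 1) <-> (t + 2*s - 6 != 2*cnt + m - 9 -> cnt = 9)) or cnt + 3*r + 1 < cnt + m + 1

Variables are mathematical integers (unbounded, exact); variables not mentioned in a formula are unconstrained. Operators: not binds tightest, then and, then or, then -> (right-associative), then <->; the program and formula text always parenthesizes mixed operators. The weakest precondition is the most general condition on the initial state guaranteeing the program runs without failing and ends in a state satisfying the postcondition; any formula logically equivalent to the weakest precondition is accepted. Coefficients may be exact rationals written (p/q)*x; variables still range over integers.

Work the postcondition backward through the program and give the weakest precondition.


Working backward. After the program, the postcondition ((3*cnt - 6 <= 3 and (1/2)*s + (2*cnt + 7) > 1) <-> (t + 2*s - 6 != 2*cnt + m - 9 -> cnt = 9)) or cnt + 3*r + 1 < cnt + m + 1 must hold; in canonical form it is ((3*cnt <= 9 and 2*cnt + (1/2)*s > -6) <-> (2*s + t != 2*cnt + m - 3 -> cnt = 9)) or 3*r < m.
Then branch requires ((3*cnt <= 9 and 2*cnt + (1/2)*s > -6) <-> (2*s != 2*cnt + 3 -> cnt = 9)) or 3*r < m; else branch requires ((3*cnt <= 9 and 2*cnt + (1/2)*s > -6) <-> (2*s + t != 2*cnt + m - 12 -> cnt = 9)) or 3*r < m - 9.
Before the if: ((r >= -8 or cnt > -12) -> (((3*cnt <= 9 and 2*cnt + (1/2)*s > -6) <-> (2*s != 2*cnt + 3 -> cnt = 9)) or 3*r < m)) and ((not (r >= -8 or cnt > -12)) -> (((3*cnt <= 9 and 2*cnt + (1/2)*s > -6) <-> (2*s + t != 2*cnt + m - 12 -> cnt = 9)) or 3*r < m - 9))
Before m := 3*r - 5: ((r >= -8 or cnt > -12) -> ((3*cnt <= 9 and 2*cnt + (1/2)*s > -6) <-> (2*s != 2*cnt + 3 -> cnt = 9))) and ((not (r >= -8 or cnt > -12)) -> ((3*cnt <= 9 and 2*cnt + (1/2)*s > -6) <-> (2*s + t != 2*cnt + 3*r - 17 -> cnt = 9)))
Answer: WP = ((r >= -8 or cnt > -12) -> ((3*cnt <= 9 and 2*cnt + (1/2)*s > -6) <-> (2*s != 2*cnt + 3 -> cnt = 9))) and ((not (r >= -8 or cnt > -12)) -> ((3*cnt <= 9 and 2*cnt + (1/2)*s > -6) <-> (2*s + t != 2*cnt + 3*r - 17 -> cnt = 9)))


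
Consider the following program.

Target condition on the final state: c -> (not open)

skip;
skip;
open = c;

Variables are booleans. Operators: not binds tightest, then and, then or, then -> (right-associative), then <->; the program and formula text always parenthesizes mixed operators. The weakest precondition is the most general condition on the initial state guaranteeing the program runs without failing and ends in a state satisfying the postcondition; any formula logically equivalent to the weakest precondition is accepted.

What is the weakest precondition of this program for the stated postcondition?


Working backward. After the program, c -> (not open) must hold.
Before open := c: c -> (not c)
Before skip: c -> (not c)
Before skip: c -> (not c)
Answer: WP = c -> (not c)


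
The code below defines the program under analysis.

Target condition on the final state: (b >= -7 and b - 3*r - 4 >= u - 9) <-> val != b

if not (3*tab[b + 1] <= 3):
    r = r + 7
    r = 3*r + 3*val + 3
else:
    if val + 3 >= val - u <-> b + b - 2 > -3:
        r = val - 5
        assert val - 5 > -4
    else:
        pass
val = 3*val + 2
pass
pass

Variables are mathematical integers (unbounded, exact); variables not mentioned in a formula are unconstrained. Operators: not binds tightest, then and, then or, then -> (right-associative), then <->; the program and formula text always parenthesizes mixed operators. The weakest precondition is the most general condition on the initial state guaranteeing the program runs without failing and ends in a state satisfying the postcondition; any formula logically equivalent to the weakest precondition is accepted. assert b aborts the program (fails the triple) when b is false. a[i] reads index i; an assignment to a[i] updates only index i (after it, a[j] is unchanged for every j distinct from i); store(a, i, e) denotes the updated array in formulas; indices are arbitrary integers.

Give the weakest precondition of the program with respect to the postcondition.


Working backward. After the program, the postcondition (b >= -7 and b - 3*r - 4 >= u - 9) <-> val != b must hold; in canonical form it is (b >= -7 and b >= 3*r + u - 5) <-> val != b.
Before skip: (b >= -7 and b >= 3*r + u - 5) <-> val != b
Before skip: (b >= -7 and b >= 3*r + u - 5) <-> val != b
Before val := 3*val + 2: (b >= -7 and b >= 3*r + u - 5) <-> 3*val != b - 2
Then branch requires (b >= -7 and b >= 9*r + u + 9*val + 67) <-> 3*val != b - 2; else branch requires ((u >= -3 <-> 2*b > -1) -> (val > 1 and ((b >= -7 and b >= u + 3*val - 20) <-> 3*val != b - 2))) and ((not (u >= -3 <-> 2*b > -1)) -> ((b >= -7 and b >= 3*r + u - 5) <-> 3*val != b - 2)).
Before the if: ((not (3*tab[b + 1] <= 3)) -> ((b >= -7 and b >= 9*r + u + 9*val + 67) <-> 3*val != b - 2)) and (3*tab[b + 1] <= 3 -> (((u >= -3 <-> 2*b > -1) -> (val > 1 and ((b >= -7 and b >= u + 3*val - 20) <-> 3*val != b - 2))) and ((not (u >= -3 <-> 2*b > -1)) -> ((b >= -7 and b >= 3*r + u - 5) <-> 3*val != b - 2))))
Answer: WP = ((not (3*tab[b + 1] <= 3)) -> ((b >= -7 and b >= 9*r + u + 9*val + 67) <-> 3*val != b - 2)) and (3*tab[b + 1] <= 3 -> (((u >= -3 <-> 2*b > -1) -> (val > 1 and ((b >= -7 and b >= u + 3*val - 20) <-> 3*val != b - 2))) and ((not (u >= -3 <-> 2*b > -1)) -> ((b >= -7 and b >= 3*r + u - 5) <-> 3*val != b - 2))))


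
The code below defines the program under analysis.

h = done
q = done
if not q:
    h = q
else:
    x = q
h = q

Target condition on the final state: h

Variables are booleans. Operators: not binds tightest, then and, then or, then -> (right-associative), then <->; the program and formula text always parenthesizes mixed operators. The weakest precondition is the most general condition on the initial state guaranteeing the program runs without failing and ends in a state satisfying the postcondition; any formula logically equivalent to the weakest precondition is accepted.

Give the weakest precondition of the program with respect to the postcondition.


Working backward. After the program, h must hold.
Before h := q: q
Then branch requires q; else branch requires q.
Before the if: (not q) -> q
Before q := done: (not done) -> done
Before h := done: (not done) -> done
Answer: WP = (not done) -> done


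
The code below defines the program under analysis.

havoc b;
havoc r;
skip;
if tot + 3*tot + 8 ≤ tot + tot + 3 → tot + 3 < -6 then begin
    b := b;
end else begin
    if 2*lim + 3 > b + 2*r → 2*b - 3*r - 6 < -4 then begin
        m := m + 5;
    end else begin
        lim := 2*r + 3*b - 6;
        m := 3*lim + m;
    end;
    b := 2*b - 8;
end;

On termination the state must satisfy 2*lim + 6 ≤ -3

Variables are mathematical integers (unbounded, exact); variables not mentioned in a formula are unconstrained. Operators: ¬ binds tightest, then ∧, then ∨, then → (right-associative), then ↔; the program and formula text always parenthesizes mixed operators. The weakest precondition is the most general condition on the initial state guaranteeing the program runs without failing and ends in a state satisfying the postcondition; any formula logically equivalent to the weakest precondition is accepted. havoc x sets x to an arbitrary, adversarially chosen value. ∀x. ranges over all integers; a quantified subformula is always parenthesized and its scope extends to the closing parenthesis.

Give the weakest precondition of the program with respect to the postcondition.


Working backward. After the program, the postcondition 2*lim + 6 ≤ -3 must hold; in canonical form it is 2*lim ≤ -9.
Then branch requires 2*lim ≤ -9; else branch requires ((2*lim > b + 2*r - 3 → 2*b < 3*r + 2) → 2*lim ≤ -9) ∧ ((¬(2*lim > b + 2*r - 3 → 2*b < 3*r + 2)) → 6*b + 4*r ≤ 3).
Before the if: ((2*tot ≤ -5 → tot < -9) → 2*lim ≤ -9) ∧ ((¬(2*tot ≤ -5 → tot < -9)) → (((2*lim > b + 2*r - 3 → 2*b < 3*r + 2) → 2*lim ≤ -9) ∧ ((¬(2*lim > b + 2*r - 3 → 2*b < 3*r + 2)) → 6*b + 4*r ≤ 3)))
Before skip: ((2*tot ≤ -5 → tot < -9) → 2*lim ≤ -9) ∧ ((¬(2*tot ≤ -5 → tot < -9)) → (((2*lim > b + 2*r - 3 → 2*b < 3*r + 2) → 2*lim ≤ -9) ∧ ((¬(2*lim > b + 2*r - 3 → 2*b < 3*r + 2)) → 6*b + 4*r ≤ 3)))
Before havoc r: ∀r_1. (((2*tot ≤ -5 → tot < -9) → 2*lim ≤ -9) ∧ ((¬(2*tot ≤ -5 → tot < -9)) → (((2*lim > b + 2*r_1 - 3 → 2*b < 3*r_1 + 2) → 2*lim ≤ -9) ∧ ((¬(2*lim > b + 2*r_1 - 3 → 2*b < 3*r_1 + 2)) → 6*b + 4*r_1 ≤ 3))))
Before havoc b: ∀b_1. (∀r_1. (((2*tot ≤ -5 → tot < -9) → 2*lim ≤ -9) ∧ ((¬(2*tot ≤ -5 → tot < -9)) → (((2*lim > b_1 + 2*r_1 - 3 → 2*b_1 < 3*r_1 + 2) → 2*lim ≤ -9) ∧ ((¬(2*lim > b_1 + 2*r_1 - 3 → 2*b_1 < 3*r_1 + 2)) → 6*b_1 + 4*r_1 ≤ 3)))))
Answer: WP = ∀b_1. (∀r_1. (((2*tot ≤ -5 → tot < -9) → 2*lim ≤ -9) ∧ ((¬(2*tot ≤ -5 → tot < -9)) → (((2*lim > b_1 + 2*r_1 - 3 → 2*b_1 < 3*r_1 + 2) → 2*lim ≤ -9) ∧ ((¬(2*lim > b_1 + 2*r_1 - 3 → 2*b_1 < 3*r_1 + 2)) → 6*b_1 + 4*r_1 ≤ 3)))))


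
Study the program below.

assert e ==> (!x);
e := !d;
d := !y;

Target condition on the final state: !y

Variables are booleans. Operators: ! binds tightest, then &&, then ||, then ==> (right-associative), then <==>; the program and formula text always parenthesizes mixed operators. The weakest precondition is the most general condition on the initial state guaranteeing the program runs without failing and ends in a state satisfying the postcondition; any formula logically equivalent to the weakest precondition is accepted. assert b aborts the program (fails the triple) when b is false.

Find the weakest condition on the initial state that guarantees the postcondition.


Working backward. After the program, !y must hold.
Before d := !y: !y
Before e := !d: !y
Before assert e ==> (!x): (e ==> (!x)) && (!y)
Answer: WP = (e ==> (!x)) && (!y)


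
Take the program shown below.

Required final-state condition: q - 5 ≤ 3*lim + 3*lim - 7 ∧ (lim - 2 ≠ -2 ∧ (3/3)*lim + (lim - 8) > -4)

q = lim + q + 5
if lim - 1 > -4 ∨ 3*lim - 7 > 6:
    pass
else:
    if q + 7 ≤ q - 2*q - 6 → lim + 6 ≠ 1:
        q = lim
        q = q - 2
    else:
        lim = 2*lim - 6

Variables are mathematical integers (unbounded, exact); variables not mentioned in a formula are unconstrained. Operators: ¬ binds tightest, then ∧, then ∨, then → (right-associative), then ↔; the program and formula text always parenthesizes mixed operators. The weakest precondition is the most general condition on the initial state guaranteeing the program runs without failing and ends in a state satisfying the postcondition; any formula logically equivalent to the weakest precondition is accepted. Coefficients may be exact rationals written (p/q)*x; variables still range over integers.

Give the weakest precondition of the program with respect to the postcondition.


Working backward. After the program, the postcondition q - 5 ≤ 3*lim + 3*lim - 7 ∧ (lim - 2 ≠ -2 ∧ (3/3)*lim + (lim - 8) > -4) must hold; in canonical form it is q ≤ 6*lim - 2 ∧ lim ≠ 0 ∧ 2*lim > 4.
Then branch requires q ≤ 6*lim - 2 ∧ lim ≠ 0 ∧ 2*lim > 4; else branch requires ((2*q ≤ -13 → lim ≠ -5) → (5*lim ≥ 0 ∧ lim ≠ 0 ∧ 2*lim > 4)) ∧ ((¬(2*q ≤ -13 → lim ≠ -5)) → (q ≤ 12*lim - 38 ∧ 2*lim ≠ 6 ∧ 4*lim > 16)).
Before the if: ((lim > -3 ∨ 3*lim > 13) → (q ≤ 6*lim - 2 ∧ lim ≠ 0 ∧ 2*lim > 4)) ∧ ((¬(lim > -3 ∨ 3*lim > 13)) → (((2*q ≤ -13 → lim ≠ -5) → (5*lim ≥ 0 ∧ lim ≠ 0 ∧ 2*lim > 4)) ∧ ((¬(2*q ≤ -13 → lim ≠ -5)) → (q ≤ 12*lim - 38 ∧ 2*lim ≠ 6 ∧ 4*lim > 16))))
Before q := lim + q + 5: ((lim > -3 ∨ 3*lim > 13) → (q ≤ 5*lim - 7 ∧ lim ≠ 0 ∧ 2*lim > 4)) ∧ ((¬(lim > -3 ∨ 3*lim > 13)) → (((2*lim + 2*q ≤ -23 → lim ≠ -5) → (5*lim ≥ 0 ∧ lim ≠ 0 ∧ 2*lim > 4)) ∧ ((¬(2*lim + 2*q ≤ -23 → lim ≠ -5)) → (q ≤ 11*lim - 43 ∧ 2*lim ≠ 6 ∧ 4*lim > 16))))
Answer: WP = ((lim > -3 ∨ 3*lim > 13) → (q ≤ 5*lim - 7 ∧ lim ≠ 0 ∧ 2*lim > 4)) ∧ ((¬(lim > -3 ∨ 3*lim > 13)) → (((2*lim + 2*q ≤ -23 → lim ≠ -5) → (5*lim ≥ 0 ∧ lim ≠ 0 ∧ 2*lim > 4)) ∧ ((¬(2*lim + 2*q ≤ -23 → lim ≠ -5)) → (q ≤ 11*lim - 43 ∧ 2*lim ≠ 6 ∧ 4*lim > 16))))


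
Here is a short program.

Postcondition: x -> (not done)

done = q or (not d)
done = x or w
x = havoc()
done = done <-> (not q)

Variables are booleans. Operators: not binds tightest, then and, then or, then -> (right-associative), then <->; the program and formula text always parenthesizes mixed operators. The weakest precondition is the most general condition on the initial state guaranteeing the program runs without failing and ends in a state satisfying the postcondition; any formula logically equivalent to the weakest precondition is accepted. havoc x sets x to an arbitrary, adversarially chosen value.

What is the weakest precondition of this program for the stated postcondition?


Working backward. After the program, x -> (not done) must hold.
Before done := done <-> (not q): x -> (not (done <-> (not q)))
Before havoc x: not (done <-> (not q))
Before done := x or w: not ((x or w) <-> (not q))
Before done := q or (not d): not ((x or w) <-> (not q))
Answer: WP = not ((x or w) <-> (not q))


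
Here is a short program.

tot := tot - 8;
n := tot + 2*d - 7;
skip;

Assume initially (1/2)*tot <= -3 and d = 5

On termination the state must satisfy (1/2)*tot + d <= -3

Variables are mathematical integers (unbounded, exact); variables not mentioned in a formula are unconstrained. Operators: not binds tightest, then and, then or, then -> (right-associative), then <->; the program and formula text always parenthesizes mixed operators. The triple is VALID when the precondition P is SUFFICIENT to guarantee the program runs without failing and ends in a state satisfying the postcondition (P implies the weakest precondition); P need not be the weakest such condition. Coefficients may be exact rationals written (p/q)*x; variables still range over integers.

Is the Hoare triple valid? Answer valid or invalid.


Working backward. After the program, the postcondition (1/2)*tot + d <= -3 must hold; in canonical form it is d + (1/2)*tot <= -3.
Before skip: d + (1/2)*tot <= -3
Before n := tot + 2*d - 7: d + (1/2)*tot <= -3
Before tot := tot - 8: d + (1/2)*tot <= 1
The weakest precondition is d + (1/2)*tot <= 1.
Check whether (1/2)*tot <= -3 and d = 5 implies it.
Countermodel: at the initial state d = 5, tot = -7, the precondition holds but the weakest precondition fails.
Answer: invalid


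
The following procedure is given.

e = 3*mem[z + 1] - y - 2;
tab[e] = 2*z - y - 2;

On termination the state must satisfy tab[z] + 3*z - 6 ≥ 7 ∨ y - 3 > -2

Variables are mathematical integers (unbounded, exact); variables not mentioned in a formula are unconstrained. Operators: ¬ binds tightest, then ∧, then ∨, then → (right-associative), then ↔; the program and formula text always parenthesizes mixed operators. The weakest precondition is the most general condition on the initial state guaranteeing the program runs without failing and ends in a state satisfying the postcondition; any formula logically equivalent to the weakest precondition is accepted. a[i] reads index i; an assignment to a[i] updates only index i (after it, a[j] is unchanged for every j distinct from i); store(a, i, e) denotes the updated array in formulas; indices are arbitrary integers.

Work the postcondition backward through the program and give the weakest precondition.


Working backward. After the program, the postcondition tab[z] + 3*z - 6 ≥ 7 ∨ y - 3 > -2 must hold; in canonical form it is tab[z] + 3*z ≥ 13 ∨ y > 1.
Before tab[e] := 2*z - y - 2: store(tab, e, -y + 2*z - 2)[z] + 3*z ≥ 13 ∨ y > 1
Before e := 3*mem[z + 1] - y - 2: store(tab, 3*mem[z + 1] - y - 2, -y + 2*z - 2)[z] + 3*z ≥ 13 ∨ y > 1
Answer: WP = store(tab, 3*mem[z + 1] - y - 2, -y + 2*z - 2)[z] + 3*z ≥ 13 ∨ y > 1


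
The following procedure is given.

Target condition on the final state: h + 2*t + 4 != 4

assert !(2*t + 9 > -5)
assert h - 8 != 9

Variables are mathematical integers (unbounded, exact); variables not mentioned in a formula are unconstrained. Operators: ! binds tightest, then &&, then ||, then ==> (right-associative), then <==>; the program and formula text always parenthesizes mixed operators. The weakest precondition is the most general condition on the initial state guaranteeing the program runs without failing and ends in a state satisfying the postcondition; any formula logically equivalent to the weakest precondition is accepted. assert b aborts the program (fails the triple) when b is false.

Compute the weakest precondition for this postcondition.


Working backward. After the program, the postcondition h + 2*t + 4 != 4 must hold; in canonical form it is h + 2*t != 0.
Before assert h - 8 != 9: h != 17 && h + 2*t != 0
Before assert !(2*t + 9 > -5): (!(2*t > -14)) && h != 17 && h + 2*t != 0
Answer: WP = (!(2*t > -14)) && h != 17 && h + 2*t != 0


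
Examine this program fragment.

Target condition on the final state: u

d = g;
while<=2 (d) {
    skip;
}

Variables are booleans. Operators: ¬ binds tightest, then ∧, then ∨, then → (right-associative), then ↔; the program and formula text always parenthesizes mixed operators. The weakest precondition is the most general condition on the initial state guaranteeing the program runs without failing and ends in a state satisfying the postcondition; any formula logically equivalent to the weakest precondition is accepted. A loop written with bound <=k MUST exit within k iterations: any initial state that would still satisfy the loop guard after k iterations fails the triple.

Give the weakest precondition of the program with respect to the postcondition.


Working backward. After the program, u must hold.
Before the loop (bound <=2), unroll the exhaustion recursion (WP_0 = exit-now case; WP_j = one more guarded iteration, up to j = 2):
  WP_0: (¬d) ∧ u
  WP_1: (d → ((¬d) ∧ u)) ∧ ((¬d) → u)
  WP_2: (d → ((d → ((¬d) ∧ u)) ∧ ((¬d) → u))) ∧ ((¬d) → u)
So before the loop: (d → ((d → ((¬d) ∧ u)) ∧ ((¬d) → u))) ∧ ((¬d) → u)
Before d := g: (g → ((g → ((¬g) ∧ u)) ∧ ((¬g) → u))) ∧ ((¬g) → u)
Answer: WP = (g → ((g → ((¬g) ∧ u)) ∧ ((¬g) → u))) ∧ ((¬g) → u)


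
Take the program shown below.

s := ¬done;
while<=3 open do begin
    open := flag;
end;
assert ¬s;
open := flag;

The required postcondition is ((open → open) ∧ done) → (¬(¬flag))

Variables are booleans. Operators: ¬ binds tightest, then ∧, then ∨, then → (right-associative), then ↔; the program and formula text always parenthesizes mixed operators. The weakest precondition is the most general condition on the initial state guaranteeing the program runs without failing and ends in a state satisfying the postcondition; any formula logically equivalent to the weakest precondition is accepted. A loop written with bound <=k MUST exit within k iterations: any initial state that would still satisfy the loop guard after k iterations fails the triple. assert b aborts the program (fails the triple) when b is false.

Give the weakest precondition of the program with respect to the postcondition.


Working backward. After the program, the postcondition ((open → open) ∧ done) → (¬(¬flag)) must hold; in canonical form it is done → flag.
Before open := flag: done → flag
Before assert ¬s: (¬s) ∧ (done → flag)
Before the loop (bound <=3), unroll the exhaustion recursion (WP_0 = exit-now case; WP_j = one more guarded iteration, up to j = 3):
  WP_0: (¬open) ∧ (¬s) ∧ (done → flag)
  WP_1: (open → ((¬flag) ∧ (¬s) ∧ (done → flag))) ∧ ((¬open) → ((¬s) ∧ (done → flag)))
  WP_2: (open → ((flag → ((¬flag) ∧ (¬s) ∧ (done → flag))) ∧ ((¬flag) → ((¬s) ∧ (done → flag))))) ∧ ((¬open) → ((¬s) ∧ (done → flag)))
  WP_3: (open → ((flag → ((flag → ((¬flag) ∧ (¬s) ∧ (done → flag))) ∧ ((¬flag) → ((¬s) ∧ (done → flag))))) ∧ ((¬flag) → ((¬s) ∧ (done → flag))))) ∧ ((¬open) → ((¬s) ∧ (done → flag)))
So before the loop: (open → ((flag → ((flag → ((¬flag) ∧ (¬s) ∧ (done → flag))) ∧ ((¬flag) → ((¬s) ∧ (done → flag))))) ∧ ((¬flag) → ((¬s) ∧ (done → flag))))) ∧ ((¬open) → ((¬s) ∧ (done → flag)))
Before s := ¬done: (open → ((flag → ((flag → ((¬flag) ∧ done ∧ (done → flag))) ∧ ((¬flag) → (done ∧ (done → flag))))) ∧ ((¬flag) → (done ∧ (done → flag))))) ∧ ((¬open) → (done ∧ (done → flag)))
Answer: WP = (open → ((flag → ((flag → ((¬flag) ∧ done ∧ (done → flag))) ∧ ((¬flag) → (done ∧ (done → flag))))) ∧ ((¬flag) → (done ∧ (done → flag))))) ∧ ((¬open) → (done ∧ (done → flag)))


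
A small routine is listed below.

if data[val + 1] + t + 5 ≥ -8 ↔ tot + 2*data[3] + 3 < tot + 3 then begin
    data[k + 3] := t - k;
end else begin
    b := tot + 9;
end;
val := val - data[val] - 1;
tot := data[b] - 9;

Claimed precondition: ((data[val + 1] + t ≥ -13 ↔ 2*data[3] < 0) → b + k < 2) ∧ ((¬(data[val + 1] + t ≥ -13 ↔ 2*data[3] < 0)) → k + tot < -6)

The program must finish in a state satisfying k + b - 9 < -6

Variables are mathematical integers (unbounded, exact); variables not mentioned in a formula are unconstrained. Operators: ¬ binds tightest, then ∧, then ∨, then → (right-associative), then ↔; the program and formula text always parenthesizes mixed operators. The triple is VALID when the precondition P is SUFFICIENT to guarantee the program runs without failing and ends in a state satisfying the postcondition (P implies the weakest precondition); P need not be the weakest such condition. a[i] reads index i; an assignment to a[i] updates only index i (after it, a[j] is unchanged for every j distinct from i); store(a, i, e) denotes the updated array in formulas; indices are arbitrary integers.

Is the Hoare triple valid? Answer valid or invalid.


Working backward. After the program, the postcondition k + b - 9 < -6 must hold; in canonical form it is b + k < 3.
Before tot := data[b] - 9: b + k < 3
Before val := val - data[val] - 1: b + k < 3
Then branch requires b + k < 3; else branch requires k + tot < -6.
Before the if: ((data[val + 1] + t ≥ -13 ↔ 2*data[3] < 0) → b + k < 3) ∧ ((¬(data[val + 1] + t ≥ -13 ↔ 2*data[3] < 0)) → k + tot < -6)
The weakest precondition is ((data[val + 1] + t ≥ -13 ↔ 2*data[3] < 0) → b + k < 3) ∧ ((¬(data[val + 1] + t ≥ -13 ↔ 2*data[3] < 0)) → k + tot < -6).
Check whether ((data[val + 1] + t ≥ -13 ↔ 2*data[3] < 0) → b + k < 2) ∧ ((¬(data[val + 1] + t ≥ -13 ↔ 2*data[3] < 0)) → k + tot < -6) implies it.
Every state satisfying the precondition satisfies the weakest precondition: the implication holds.
Answer: valid


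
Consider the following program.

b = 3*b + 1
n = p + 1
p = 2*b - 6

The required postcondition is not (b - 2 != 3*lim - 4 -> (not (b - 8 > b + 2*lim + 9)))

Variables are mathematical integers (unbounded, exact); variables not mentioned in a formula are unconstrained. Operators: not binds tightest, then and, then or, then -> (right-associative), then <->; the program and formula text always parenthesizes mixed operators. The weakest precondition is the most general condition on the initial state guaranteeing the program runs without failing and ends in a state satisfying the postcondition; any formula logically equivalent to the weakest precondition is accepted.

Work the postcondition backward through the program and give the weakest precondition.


Working backward. After the program, the postcondition not (b - 2 != 3*lim - 4 -> (not (b - 8 > b + 2*lim + 9))) must hold; in canonical form it is not (b != 3*lim - 2 -> (not (2*lim < -17))).
Before p := 2*b - 6: not (b != 3*lim - 2 -> (not (2*lim < -17)))
Before n := p + 1: not (b != 3*lim - 2 -> (not (2*lim < -17)))
Before b := 3*b + 1: not (3*b != 3*lim - 3 -> (not (2*lim < -17)))
Answer: WP = not (3*b != 3*lim - 3 -> (not (2*lim < -17)))


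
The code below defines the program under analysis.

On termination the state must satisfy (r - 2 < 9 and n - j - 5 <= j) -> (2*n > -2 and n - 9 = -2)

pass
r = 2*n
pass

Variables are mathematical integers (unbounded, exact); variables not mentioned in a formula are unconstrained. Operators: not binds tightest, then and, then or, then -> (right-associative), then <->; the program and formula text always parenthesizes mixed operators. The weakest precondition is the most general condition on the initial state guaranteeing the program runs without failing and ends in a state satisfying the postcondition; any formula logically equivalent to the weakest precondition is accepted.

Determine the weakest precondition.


Working backward. After the program, the postcondition (r - 2 < 9 and n - j - 5 <= j) -> (2*n > -2 and n - 9 = -2) must hold; in canonical form it is (r < 11 and n <= 2*j + 5) -> (2*n > -2 and n = 7).
Before skip: (r < 11 and n <= 2*j + 5) -> (2*n > -2 and n = 7)
Before r := 2*n: (2*n < 11 and n <= 2*j + 5) -> (2*n > -2 and n = 7)
Before skip: (2*n < 11 and n <= 2*j + 5) -> (2*n > -2 and n = 7)
Answer: WP = (2*n < 11 and n <= 2*j + 5) -> (2*n > -2 and n = 7)


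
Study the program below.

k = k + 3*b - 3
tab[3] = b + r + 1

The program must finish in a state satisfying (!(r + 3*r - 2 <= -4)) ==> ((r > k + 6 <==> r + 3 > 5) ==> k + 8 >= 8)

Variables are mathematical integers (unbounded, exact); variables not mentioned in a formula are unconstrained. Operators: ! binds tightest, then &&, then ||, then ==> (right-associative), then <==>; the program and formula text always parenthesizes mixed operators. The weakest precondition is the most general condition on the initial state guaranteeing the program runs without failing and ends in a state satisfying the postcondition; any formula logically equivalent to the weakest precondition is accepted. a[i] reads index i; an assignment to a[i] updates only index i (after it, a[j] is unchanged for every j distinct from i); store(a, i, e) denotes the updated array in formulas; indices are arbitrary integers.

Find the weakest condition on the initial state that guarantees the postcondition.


Working backward. After the program, the postcondition (!(r + 3*r - 2 <= -4)) ==> ((r > k + 6 <==> r + 3 > 5) ==> k + 8 >= 8) must hold; in canonical form it is (!(4*r <= -2)) ==> ((r > k + 6 <==> r > 2) ==> k >= 0).
Before tab[3] := b + r + 1: (!(4*r <= -2)) ==> ((r > k + 6 <==> r > 2) ==> k >= 0)
Before k := k + 3*b - 3: (!(4*r <= -2)) ==> ((r > 3*b + k + 3 <==> r > 2) ==> 3*b + k >= 3)
Answer: WP = (!(4*r <= -2)) ==> ((r > 3*b + k + 3 <==> r > 2) ==> 3*b + k >= 3)


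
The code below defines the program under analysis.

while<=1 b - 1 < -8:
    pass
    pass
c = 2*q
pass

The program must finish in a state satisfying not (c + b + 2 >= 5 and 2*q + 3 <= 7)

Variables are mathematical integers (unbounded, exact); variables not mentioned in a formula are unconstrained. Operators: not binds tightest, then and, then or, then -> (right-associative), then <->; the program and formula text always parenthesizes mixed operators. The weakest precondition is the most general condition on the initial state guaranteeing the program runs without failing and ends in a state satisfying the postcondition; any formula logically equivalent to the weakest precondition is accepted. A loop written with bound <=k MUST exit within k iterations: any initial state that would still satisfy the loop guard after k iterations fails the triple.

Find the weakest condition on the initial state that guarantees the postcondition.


Working backward. After the program, the postcondition not (c + b + 2 >= 5 and 2*q + 3 <= 7) must hold; in canonical form it is not (b + c >= 3 and 2*q <= 4).
Before skip: not (b + c >= 3 and 2*q <= 4)
Before c := 2*q: not (b + 2*q >= 3 and 2*q <= 4)
Before the loop (bound <=1), unroll the exhaustion recursion (WP_0 = exit-now case; WP_j = one more guarded iteration, up to j = 1):
  WP_0: (not (b < -7)) and (not (b + 2*q >= 3 and 2*q <= 4))
  WP_1: (b < -7 -> ((not (b < -7)) and (not (b + 2*q >= 3 and 2*q <= 4)))) and ((not (b < -7)) -> (not (b + 2*q >= 3 and 2*q <= 4)))
So before the loop: (b < -7 -> ((not (b < -7)) and (not (b + 2*q >= 3 and 2*q <= 4)))) and ((not (b < -7)) -> (not (b + 2*q >= 3 and 2*q <= 4)))
Answer: WP = (b < -7 -> ((not (b < -7)) and (not (b + 2*q >= 3 and 2*q <= 4)))) and ((not (b < -7)) -> (not (b + 2*q >= 3 and 2*q <= 4)))


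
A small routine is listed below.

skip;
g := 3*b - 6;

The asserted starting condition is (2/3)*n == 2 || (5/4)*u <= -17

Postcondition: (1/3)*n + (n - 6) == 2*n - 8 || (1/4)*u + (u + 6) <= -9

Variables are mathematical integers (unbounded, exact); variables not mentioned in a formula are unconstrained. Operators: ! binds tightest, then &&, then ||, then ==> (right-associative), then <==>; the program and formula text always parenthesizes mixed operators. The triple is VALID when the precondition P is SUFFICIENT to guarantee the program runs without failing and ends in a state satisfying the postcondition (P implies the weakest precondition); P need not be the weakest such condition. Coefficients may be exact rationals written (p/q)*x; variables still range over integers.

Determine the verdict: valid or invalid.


Working backward. After the program, the postcondition (1/3)*n + (n - 6) == 2*n - 8 || (1/4)*u + (u + 6) <= -9 must hold; in canonical form it is (2/3)*n == 2 || (5/4)*u <= -15.
Before g := 3*b - 6: (2/3)*n == 2 || (5/4)*u <= -15
Before skip: (2/3)*n == 2 || (5/4)*u <= -15
The weakest precondition is (2/3)*n == 2 || (5/4)*u <= -15.
Check whether (2/3)*n == 2 || (5/4)*u <= -17 implies it.
Every state satisfying the precondition satisfies the weakest precondition: the implication holds.
Answer: valid


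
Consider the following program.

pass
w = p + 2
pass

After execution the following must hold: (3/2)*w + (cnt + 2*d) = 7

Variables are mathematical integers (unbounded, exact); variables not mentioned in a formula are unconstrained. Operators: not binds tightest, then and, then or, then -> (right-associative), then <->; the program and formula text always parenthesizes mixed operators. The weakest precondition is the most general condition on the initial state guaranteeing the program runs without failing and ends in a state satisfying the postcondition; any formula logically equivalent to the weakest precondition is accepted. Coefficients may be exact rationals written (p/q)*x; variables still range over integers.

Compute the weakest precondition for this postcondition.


Working backward. After the program, the postcondition (3/2)*w + (cnt + 2*d) = 7 must hold; in canonical form it is cnt + 2*d + (3/2)*w = 7.
Before skip: cnt + 2*d + (3/2)*w = 7
Before w := p + 2: cnt + 2*d + (3/2)*p = 4
Before skip: cnt + 2*d + (3/2)*p = 4
Answer: WP = cnt + 2*d + (3/2)*p = 4


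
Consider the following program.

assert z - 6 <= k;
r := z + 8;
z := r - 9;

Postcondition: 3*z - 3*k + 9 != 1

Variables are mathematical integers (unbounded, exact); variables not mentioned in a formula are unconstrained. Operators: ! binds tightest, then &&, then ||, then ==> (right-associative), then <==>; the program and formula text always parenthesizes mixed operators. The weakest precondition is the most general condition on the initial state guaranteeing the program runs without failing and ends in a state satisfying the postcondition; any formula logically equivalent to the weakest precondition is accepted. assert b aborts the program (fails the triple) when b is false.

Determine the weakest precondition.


Working backward. After the program, the postcondition 3*z - 3*k + 9 != 1 must hold; in canonical form it is 3*z != 3*k - 8.
Before z := r - 9: 3*r != 3*k + 19
Before r := z + 8: 3*z != 3*k - 5
Before assert z - 6 <= k: z <= k + 6 && 3*z != 3*k - 5
Answer: WP = z <= k + 6 && 3*z != 3*k - 5


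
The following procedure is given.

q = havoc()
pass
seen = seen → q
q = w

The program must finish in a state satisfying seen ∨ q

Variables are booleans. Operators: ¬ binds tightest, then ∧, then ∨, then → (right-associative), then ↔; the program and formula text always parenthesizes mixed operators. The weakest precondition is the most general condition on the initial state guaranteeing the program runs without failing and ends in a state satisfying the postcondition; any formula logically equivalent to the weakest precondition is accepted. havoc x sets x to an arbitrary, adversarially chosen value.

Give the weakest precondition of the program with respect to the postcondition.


Working backward. After the program, seen ∨ q must hold.
Before q := w: seen ∨ w
Before seen := seen → q: (seen → q) ∨ w
Before skip: (seen → q) ∨ w
Before havoc q: (¬seen) ∨ w
Answer: WP = (¬seen) ∨ w


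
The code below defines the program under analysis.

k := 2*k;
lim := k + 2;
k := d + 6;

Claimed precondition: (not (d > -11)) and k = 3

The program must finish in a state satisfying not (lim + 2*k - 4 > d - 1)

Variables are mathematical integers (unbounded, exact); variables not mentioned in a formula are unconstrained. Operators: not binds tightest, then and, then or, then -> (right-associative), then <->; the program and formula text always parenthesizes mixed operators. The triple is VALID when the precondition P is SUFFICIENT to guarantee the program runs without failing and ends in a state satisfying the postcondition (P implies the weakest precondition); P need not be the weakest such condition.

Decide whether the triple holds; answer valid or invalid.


Working backward. After the program, the postcondition not (lim + 2*k - 4 > d - 1) must hold; in canonical form it is not (2*k + lim > d + 3).
Before k := d + 6: not (d + lim > -9)
Before lim := k + 2: not (d + k > -11)
Before k := 2*k: not (d + 2*k > -11)
The weakest precondition is not (d + 2*k > -11).
Check whether (not (d > -11)) and k = 3 implies it.
Countermodel: at the initial state d = -16, k = 3, the precondition holds but the weakest precondition fails.
Answer: invalid


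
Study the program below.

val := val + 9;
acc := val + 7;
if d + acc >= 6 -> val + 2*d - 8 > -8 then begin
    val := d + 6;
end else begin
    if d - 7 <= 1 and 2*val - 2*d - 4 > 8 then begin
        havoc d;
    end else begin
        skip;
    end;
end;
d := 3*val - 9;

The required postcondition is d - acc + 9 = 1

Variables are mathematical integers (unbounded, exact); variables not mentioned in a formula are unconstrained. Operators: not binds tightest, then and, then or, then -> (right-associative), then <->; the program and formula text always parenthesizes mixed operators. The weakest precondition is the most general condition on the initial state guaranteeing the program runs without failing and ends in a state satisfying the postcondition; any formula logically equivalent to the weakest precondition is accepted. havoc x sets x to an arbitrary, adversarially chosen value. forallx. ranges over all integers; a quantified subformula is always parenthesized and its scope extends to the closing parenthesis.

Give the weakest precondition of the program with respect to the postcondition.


Working backward. After the program, the postcondition d - acc + 9 = 1 must hold; in canonical form it is d = acc - 8.
Before d := 3*val - 9: 3*val = acc + 1
Then branch requires 3*d = acc - 17; else branch requires ((d <= 8 and 2*val > 2*d + 12) -> 3*val = acc + 1) and ((not (d <= 8 and 2*val > 2*d + 12)) -> 3*val = acc + 1).
Before the if: ((acc + d >= 6 -> 2*d + val > 0) -> 3*d = acc - 17) and ((not (acc + d >= 6 -> 2*d + val > 0)) -> (((d <= 8 and 2*val > 2*d + 12) -> 3*val = acc + 1) and ((not (d <= 8 and 2*val > 2*d + 12)) -> 3*val = acc + 1)))
Before acc := val + 7: ((d + val >= -1 -> 2*d + val > 0) -> 3*d = val - 10) and ((not (d + val >= -1 -> 2*d + val > 0)) -> (((d <= 8 and 2*val > 2*d + 12) -> 2*val = 8) and ((not (d <= 8 and 2*val > 2*d + 12)) -> 2*val = 8)))
Before val := val + 9: ((d + val >= -10 -> 2*d + val > -9) -> 3*d = val - 1) and ((not (d + val >= -10 -> 2*d + val > -9)) -> (((d <= 8 and 2*val > 2*d - 6) -> 2*val = -10) and ((not (d <= 8 and 2*val > 2*d - 6)) -> 2*val = -10)))
Answer: WP = ((d + val >= -10 -> 2*d + val > -9) -> 3*d = val - 1) and ((not (d + val >= -10 -> 2*d + val > -9)) -> (((d <= 8 and 2*val > 2*d - 6) -> 2*val = -10) and ((not (d <= 8 and 2*val > 2*d - 6)) -> 2*val = -10)))


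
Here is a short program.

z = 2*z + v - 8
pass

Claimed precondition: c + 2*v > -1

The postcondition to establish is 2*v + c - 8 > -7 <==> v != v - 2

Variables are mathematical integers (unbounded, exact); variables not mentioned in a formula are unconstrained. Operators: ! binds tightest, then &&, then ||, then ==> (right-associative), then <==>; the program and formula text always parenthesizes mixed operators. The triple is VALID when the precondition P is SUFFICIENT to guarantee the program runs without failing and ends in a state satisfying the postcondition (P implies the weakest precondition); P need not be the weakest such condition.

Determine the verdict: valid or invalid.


Working backward. After the program, the postcondition 2*v + c - 8 > -7 <==> v != v - 2 must hold; in canonical form it is c + 2*v > 1.
Before skip: c + 2*v > 1
Before z := 2*z + v - 8: c + 2*v > 1
The weakest precondition is c + 2*v > 1.
Check whether c + 2*v > -1 implies it.
Countermodel: at the initial state c = 0, v = 0, the precondition holds but the weakest precondition fails.
Answer: invalid
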